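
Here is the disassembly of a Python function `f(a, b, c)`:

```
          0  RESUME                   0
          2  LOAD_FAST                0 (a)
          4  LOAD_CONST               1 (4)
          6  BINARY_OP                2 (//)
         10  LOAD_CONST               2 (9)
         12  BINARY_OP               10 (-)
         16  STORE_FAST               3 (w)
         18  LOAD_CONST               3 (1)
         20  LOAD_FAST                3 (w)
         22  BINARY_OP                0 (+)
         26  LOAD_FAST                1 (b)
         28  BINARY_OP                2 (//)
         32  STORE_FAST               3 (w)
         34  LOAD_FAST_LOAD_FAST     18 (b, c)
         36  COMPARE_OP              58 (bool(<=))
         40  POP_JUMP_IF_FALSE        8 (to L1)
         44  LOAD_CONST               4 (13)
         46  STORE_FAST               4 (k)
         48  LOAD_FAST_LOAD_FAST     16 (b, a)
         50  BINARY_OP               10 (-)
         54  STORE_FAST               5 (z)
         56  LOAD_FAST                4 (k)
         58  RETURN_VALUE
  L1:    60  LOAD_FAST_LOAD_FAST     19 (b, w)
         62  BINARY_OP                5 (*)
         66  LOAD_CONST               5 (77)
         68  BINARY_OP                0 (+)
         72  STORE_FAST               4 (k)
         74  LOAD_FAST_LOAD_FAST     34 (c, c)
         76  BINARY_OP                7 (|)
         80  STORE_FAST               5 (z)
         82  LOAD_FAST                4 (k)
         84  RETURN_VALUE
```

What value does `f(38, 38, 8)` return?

77

LOAD_FAST a → push 38. Stack: [38]
LOAD_CONST → push 4. Stack: [38, 4]
BINARY_OP // → 38 // 4 = 9. Stack: [9]
LOAD_CONST → push 9. Stack: [9, 9]
BINARY_OP - → 9 - 9 = 0. Stack: [0]
STORE_FAST w → w=0. Stack: []
LOAD_CONST → push 1. Stack: [1]
LOAD_FAST w → push 0. Stack: [1, 0]
BINARY_OP + → 1 + 0 = 1. Stack: [1]
LOAD_FAST b → push 38. Stack: [1, 38]
BINARY_OP // → 1 // 38 = 0. Stack: [0]
STORE_FAST w → w=0. Stack: []
LOAD_FAST_LOAD_FAST b,c → push 38,8. Stack: [38, 8]
COMPARE_OP bool(<=) → 38 vs 8 = False. Stack: [False]
POP_JUMP_IF_FALSE → pop False; jump. Stack: []
LOAD_FAST_LOAD_FAST b,w → push 38,0. Stack: [38, 0]
BINARY_OP * → 38 * 0 = 0. Stack: [0]
LOAD_CONST → push 77. Stack: [0, 77]
BINARY_OP + → 0 + 77 = 77. Stack: [77]
STORE_FAST k → k=77. Stack: []
LOAD_FAST_LOAD_FAST c,c → push 8,8. Stack: [8, 8]
BINARY_OP | → 8 | 8 = 8. Stack: [8]
STORE_FAST z → z=8. Stack: []
LOAD_FAST k → push 77. Stack: [77]
RETURN_VALUE → return 77.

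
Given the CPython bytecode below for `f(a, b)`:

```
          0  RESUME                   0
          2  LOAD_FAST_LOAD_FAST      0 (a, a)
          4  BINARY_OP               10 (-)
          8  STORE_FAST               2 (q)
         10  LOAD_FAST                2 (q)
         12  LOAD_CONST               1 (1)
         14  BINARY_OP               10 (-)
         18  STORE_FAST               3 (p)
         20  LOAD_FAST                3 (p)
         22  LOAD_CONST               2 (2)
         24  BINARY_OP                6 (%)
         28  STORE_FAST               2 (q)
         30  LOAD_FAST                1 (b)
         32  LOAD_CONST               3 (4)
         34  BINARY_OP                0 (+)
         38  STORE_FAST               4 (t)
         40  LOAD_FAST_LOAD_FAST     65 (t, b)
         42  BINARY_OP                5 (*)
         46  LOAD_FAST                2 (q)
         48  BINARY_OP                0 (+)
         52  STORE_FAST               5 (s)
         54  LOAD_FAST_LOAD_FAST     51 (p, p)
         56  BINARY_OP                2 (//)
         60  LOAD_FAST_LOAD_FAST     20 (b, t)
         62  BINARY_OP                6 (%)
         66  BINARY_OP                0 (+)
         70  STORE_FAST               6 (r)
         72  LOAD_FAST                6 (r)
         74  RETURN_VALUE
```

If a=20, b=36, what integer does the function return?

37

LOAD_FAST_LOAD_FAST a,a → push 20,20. Stack: [20, 20]
BINARY_OP - → 20 - 20 = 0. Stack: [0]
STORE_FAST q → q=0. Stack: []
LOAD_FAST q → push 0. Stack: [0]
LOAD_CONST → push 1. Stack: [0, 1]
BINARY_OP - → 0 - 1 = -1. Stack: [-1]
STORE_FAST p → p=-1. Stack: []
LOAD_FAST p → push -1. Stack: [-1]
LOAD_CONST → push 2. Stack: [-1, 2]
BINARY_OP % → -1 % 2 = 1. Stack: [1]
STORE_FAST q → q=1. Stack: []
LOAD_FAST b → push 36. Stack: [36]
LOAD_CONST → push 4. Stack: [36, 4]
BINARY_OP + → 36 + 4 = 40. Stack: [40]
STORE_FAST t → t=40. Stack: []
LOAD_FAST_LOAD_FAST t,b → push 40,36. Stack: [40, 36]
BINARY_OP * → 40 * 36 = 1440. Stack: [1440]
LOAD_FAST q → push 1. Stack: [1440, 1]
BINARY_OP + → 1440 + 1 = 1441. Stack: [1441]
STORE_FAST s → s=1441. Stack: []
LOAD_FAST_LOAD_FAST p,p → push -1,-1. Stack: [-1, -1]
BINARY_OP // → -1 // -1 = 1. Stack: [1]
LOAD_FAST_LOAD_FAST b,t → push 36,40. Stack: [1, 36, 40]
BINARY_OP % → 36 % 40 = 36. Stack: [1, 36]
BINARY_OP + → 1 + 36 = 37. Stack: [37]
STORE_FAST r → r=37. Stack: []
LOAD_FAST r → push 37. Stack: [37]
RETURN_VALUE → return 37.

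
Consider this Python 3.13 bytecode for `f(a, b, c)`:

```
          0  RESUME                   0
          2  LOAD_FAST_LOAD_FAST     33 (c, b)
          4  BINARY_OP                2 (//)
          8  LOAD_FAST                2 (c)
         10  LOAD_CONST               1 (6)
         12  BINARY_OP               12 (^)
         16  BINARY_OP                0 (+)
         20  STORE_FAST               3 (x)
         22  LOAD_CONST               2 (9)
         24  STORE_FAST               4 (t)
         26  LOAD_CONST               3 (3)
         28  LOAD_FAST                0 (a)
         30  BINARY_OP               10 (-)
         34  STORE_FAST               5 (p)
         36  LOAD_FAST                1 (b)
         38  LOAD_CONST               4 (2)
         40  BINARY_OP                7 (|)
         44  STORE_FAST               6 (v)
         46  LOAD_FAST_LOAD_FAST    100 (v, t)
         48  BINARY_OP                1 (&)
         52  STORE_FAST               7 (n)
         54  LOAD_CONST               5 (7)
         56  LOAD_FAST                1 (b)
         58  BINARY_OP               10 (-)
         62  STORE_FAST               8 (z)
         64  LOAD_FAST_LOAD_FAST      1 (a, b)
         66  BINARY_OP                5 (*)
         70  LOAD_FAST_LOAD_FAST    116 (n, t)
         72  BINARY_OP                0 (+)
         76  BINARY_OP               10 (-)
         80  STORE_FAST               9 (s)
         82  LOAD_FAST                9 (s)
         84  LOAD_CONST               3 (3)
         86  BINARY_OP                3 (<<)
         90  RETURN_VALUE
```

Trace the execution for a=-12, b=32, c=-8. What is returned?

-3144

LOAD_FAST_LOAD_FAST c,b → push -8,32. Stack: [-8, 32]
BINARY_OP // → -8 // 32 = -1. Stack: [-1]
LOAD_FAST c → push -8. Stack: [-1, -8]
LOAD_CONST → push 6. Stack: [-1, -8, 6]
BINARY_OP ^ → -8 ^ 6 = -2. Stack: [-1, -2]
BINARY_OP + → -1 + -2 = -3. Stack: [-3]
STORE_FAST x → x=-3. Stack: []
LOAD_CONST → push 9. Stack: [9]
STORE_FAST t → t=9. Stack: []
LOAD_CONST → push 3. Stack: [3]
LOAD_FAST a → push -12. Stack: [3, -12]
BINARY_OP - → 3 - -12 = 15. Stack: [15]
STORE_FAST p → p=15. Stack: []
LOAD_FAST b → push 32. Stack: [32]
LOAD_CONST → push 2. Stack: [32, 2]
BINARY_OP | → 32 | 2 = 34. Stack: [34]
STORE_FAST v → v=34. Stack: []
LOAD_FAST_LOAD_FAST v,t → push 34,9. Stack: [34, 9]
BINARY_OP & → 34 & 9 = 0. Stack: [0]
STORE_FAST n → n=0. Stack: []
LOAD_CONST → push 7. Stack: [7]
LOAD_FAST b → push 32. Stack: [7, 32]
BINARY_OP - → 7 - 32 = -25. Stack: [-25]
STORE_FAST z → z=-25. Stack: []
LOAD_FAST_LOAD_FAST a,b → push -12,32. Stack: [-12, 32]
BINARY_OP * → -12 * 32 = -384. Stack: [-384]
LOAD_FAST_LOAD_FAST n,t → push 0,9. Stack: [-384, 0, 9]
BINARY_OP + → 0 + 9 = 9. Stack: [-384, 9]
BINARY_OP - → -384 - 9 = -393. Stack: [-393]
STORE_FAST s → s=-393. Stack: []
LOAD_FAST s → push -393. Stack: [-393]
LOAD_CONST → push 3. Stack: [-393, 3]
BINARY_OP << → -393 << 3 = -3144. Stack: [-3144]
RETURN_VALUE → return -3144.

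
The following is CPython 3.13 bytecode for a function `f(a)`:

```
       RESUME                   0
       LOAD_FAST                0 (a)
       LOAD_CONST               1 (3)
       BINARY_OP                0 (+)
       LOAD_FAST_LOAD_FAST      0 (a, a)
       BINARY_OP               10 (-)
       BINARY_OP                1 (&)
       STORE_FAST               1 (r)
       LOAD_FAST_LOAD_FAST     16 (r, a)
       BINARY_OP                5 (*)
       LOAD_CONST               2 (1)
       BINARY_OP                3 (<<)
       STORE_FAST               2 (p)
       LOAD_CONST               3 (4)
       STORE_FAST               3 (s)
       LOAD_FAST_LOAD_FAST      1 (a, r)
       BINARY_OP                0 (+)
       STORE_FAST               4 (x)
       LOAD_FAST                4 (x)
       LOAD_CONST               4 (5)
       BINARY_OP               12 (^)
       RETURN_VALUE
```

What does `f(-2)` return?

-5

LOAD_FAST a → push -2. Stack: [-2]
LOAD_CONST → push 3. Stack: [-2, 3]
BINARY_OP + → -2 + 3 = 1. Stack: [1]
LOAD_FAST_LOAD_FAST a,a → push -2,-2. Stack: [1, -2, -2]
BINARY_OP - → -2 - -2 = 0. Stack: [1, 0]
BINARY_OP & → 1 & 0 = 0. Stack: [0]
STORE_FAST r → r=0. Stack: []
LOAD_FAST_LOAD_FAST r,a → push 0,-2. Stack: [0, -2]
BINARY_OP * → 0 * -2 = 0. Stack: [0]
LOAD_CONST → push 1. Stack: [0, 1]
BINARY_OP << → 0 << 1 = 0. Stack: [0]
STORE_FAST p → p=0. Stack: []
LOAD_CONST → push 4. Stack: [4]
STORE_FAST s → s=4. Stack: []
LOAD_FAST_LOAD_FAST a,r → push -2,0. Stack: [-2, 0]
BINARY_OP + → -2 + 0 = -2. Stack: [-2]
STORE_FAST x → x=-2. Stack: []
LOAD_FAST x → push -2. Stack: [-2]
LOAD_CONST → push 5. Stack: [-2, 5]
BINARY_OP ^ → -2 ^ 5 = -5. Stack: [-5]
RETURN_VALUE → return -5.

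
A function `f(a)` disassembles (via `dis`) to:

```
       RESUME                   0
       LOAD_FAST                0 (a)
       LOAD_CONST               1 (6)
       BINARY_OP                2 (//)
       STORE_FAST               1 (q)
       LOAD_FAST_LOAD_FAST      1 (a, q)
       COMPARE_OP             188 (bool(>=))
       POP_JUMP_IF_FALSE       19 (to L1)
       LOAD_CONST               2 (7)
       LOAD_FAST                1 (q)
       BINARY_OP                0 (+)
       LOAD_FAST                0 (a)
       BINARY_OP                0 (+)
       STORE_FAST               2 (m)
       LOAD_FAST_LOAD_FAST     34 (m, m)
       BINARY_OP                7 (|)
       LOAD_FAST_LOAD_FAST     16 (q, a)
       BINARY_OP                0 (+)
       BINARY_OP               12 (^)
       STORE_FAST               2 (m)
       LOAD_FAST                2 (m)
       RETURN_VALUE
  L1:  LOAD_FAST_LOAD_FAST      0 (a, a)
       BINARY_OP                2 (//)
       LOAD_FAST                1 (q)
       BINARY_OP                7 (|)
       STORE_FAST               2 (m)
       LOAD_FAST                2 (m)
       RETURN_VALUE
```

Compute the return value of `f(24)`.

LOAD_FAST a → push 24. Stack: [24]
LOAD_CONST → push 6. Stack: [24, 6]
BINARY_OP // → 24 // 6 = 4. Stack: [4]
STORE_FAST q → q=4. Stack: []
LOAD_FAST_LOAD_FAST a,q → push 24,4. Stack: [24, 4]
COMPARE_OP bool(>=) → 24 vs 4 = True. Stack: [True]
POP_JUMP_IF_FALSE → pop True; no jump. Stack: []
LOAD_CONST → push 7. Stack: [7]
LOAD_FAST q → push 4. Stack: [7, 4]
BINARY_OP + → 7 + 4 = 11. Stack: [11]
LOAD_FAST a → push 24. Stack: [11, 24]
BINARY_OP + → 11 + 24 = 35. Stack: [35]
STORE_FAST m → m=35. Stack: []
LOAD_FAST_LOAD_FAST m,m → push 35,35. Stack: [35, 35]
BINARY_OP | → 35 | 35 = 35. Stack: [35]
LOAD_FAST_LOAD_FAST q,a → push 4,24. Stack: [35, 4, 24]
BINARY_OP + → 4 + 24 = 28. Stack: [35, 28]
BINARY_OP ^ → 35 ^ 28 = 63. Stack: [63]
STORE_FAST m → m=63. Stack: []
LOAD_FAST m → push 63. Stack: [63]
RETURN_VALUE → return 63.

63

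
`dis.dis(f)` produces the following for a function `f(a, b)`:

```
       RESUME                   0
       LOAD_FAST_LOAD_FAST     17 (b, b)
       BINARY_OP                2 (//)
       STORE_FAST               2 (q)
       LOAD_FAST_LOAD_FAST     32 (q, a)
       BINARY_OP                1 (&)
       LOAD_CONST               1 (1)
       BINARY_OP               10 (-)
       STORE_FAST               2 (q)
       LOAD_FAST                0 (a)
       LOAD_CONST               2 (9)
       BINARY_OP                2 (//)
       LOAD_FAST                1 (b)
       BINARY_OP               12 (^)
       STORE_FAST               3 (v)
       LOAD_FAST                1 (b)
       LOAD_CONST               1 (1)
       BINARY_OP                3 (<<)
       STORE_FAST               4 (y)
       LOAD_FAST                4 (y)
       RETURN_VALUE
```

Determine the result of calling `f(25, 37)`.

74

LOAD_FAST_LOAD_FAST b,b → push 37,37. Stack: [37, 37]
BINARY_OP // → 37 // 37 = 1. Stack: [1]
STORE_FAST q → q=1. Stack: []
LOAD_FAST_LOAD_FAST q,a → push 1,25. Stack: [1, 25]
BINARY_OP & → 1 & 25 = 1. Stack: [1]
LOAD_CONST → push 1. Stack: [1, 1]
BINARY_OP - → 1 - 1 = 0. Stack: [0]
STORE_FAST q → q=0. Stack: []
LOAD_FAST a → push 25. Stack: [25]
LOAD_CONST → push 9. Stack: [25, 9]
BINARY_OP // → 25 // 9 = 2. Stack: [2]
LOAD_FAST b → push 37. Stack: [2, 37]
BINARY_OP ^ → 2 ^ 37 = 39. Stack: [39]
STORE_FAST v → v=39. Stack: []
LOAD_FAST b → push 37. Stack: [37]
LOAD_CONST → push 1. Stack: [37, 1]
BINARY_OP << → 37 << 1 = 74. Stack: [74]
STORE_FAST y → y=74. Stack: []
LOAD_FAST y → push 74. Stack: [74]
RETURN_VALUE → return 74.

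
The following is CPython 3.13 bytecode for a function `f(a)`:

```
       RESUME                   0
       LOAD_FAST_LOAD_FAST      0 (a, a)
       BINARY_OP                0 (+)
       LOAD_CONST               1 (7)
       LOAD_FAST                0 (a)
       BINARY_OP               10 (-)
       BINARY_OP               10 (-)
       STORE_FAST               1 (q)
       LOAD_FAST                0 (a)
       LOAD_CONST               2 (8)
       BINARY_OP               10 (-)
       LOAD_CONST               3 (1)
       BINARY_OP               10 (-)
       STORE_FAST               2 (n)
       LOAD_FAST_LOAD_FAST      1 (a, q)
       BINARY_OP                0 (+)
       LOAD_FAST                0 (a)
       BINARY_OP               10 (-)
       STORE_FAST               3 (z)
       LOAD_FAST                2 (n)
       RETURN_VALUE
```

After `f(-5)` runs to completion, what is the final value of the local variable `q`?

-22

LOAD_FAST_LOAD_FAST a,a → push -5,-5. Stack: [-5, -5]
BINARY_OP + → -5 + -5 = -10. Stack: [-10]
LOAD_CONST → push 7. Stack: [-10, 7]
LOAD_FAST a → push -5. Stack: [-10, 7, -5]
BINARY_OP - → 7 - -5 = 12. Stack: [-10, 12]
BINARY_OP - → -10 - 12 = -22. Stack: [-22]
STORE_FAST q → q=-22. Stack: []
LOAD_FAST a → push -5. Stack: [-5]
LOAD_CONST → push 8. Stack: [-5, 8]
BINARY_OP - → -5 - 8 = -13. Stack: [-13]
LOAD_CONST → push 1. Stack: [-13, 1]
BINARY_OP - → -13 - 1 = -14. Stack: [-14]
STORE_FAST n → n=-14. Stack: []
LOAD_FAST_LOAD_FAST a,q → push -5,-22. Stack: [-5, -22]
BINARY_OP + → -5 + -22 = -27. Stack: [-27]
LOAD_FAST a → push -5. Stack: [-27, -5]
BINARY_OP - → -27 - -5 = -22. Stack: [-22]
STORE_FAST z → z=-22. Stack: []
LOAD_FAST n → push -14. Stack: [-14]
RETURN_VALUE → return -14.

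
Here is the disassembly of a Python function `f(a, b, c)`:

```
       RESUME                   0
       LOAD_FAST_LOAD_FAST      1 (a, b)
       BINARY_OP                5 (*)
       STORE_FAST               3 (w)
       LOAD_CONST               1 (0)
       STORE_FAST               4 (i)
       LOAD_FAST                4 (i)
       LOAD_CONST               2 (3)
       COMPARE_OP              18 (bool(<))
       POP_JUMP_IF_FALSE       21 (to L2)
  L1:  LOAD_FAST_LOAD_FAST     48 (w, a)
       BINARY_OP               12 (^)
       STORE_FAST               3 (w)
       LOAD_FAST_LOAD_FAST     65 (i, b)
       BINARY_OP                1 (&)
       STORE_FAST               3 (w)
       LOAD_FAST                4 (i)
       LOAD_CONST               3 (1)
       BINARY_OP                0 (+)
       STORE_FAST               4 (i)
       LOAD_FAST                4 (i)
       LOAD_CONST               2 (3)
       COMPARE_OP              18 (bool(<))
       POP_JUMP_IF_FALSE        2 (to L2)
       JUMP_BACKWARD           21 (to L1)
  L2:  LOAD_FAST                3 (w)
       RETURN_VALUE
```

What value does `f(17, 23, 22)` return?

2

LOAD_FAST_LOAD_FAST a,b → push 17,23. Stack: [17, 23]
BINARY_OP * → 17 * 23 = 391. Stack: [391]
STORE_FAST w → w=391. Stack: []
LOAD_CONST → push 0. Stack: [0]
STORE_FAST i → i=0. Stack: []
LOAD_FAST i → push 0. Stack: [0]
LOAD_CONST → push 3. Stack: [0, 3]
COMPARE_OP bool(<) → 0 vs 3 = True. Stack: [True]
POP_JUMP_IF_FALSE → pop True; no jump. Stack: []
LOAD_FAST_LOAD_FAST w,a → push 391,17. Stack: [391, 17]
BINARY_OP ^ → 391 ^ 17 = 406. Stack: [406]
STORE_FAST w → w=406. Stack: []
LOAD_FAST_LOAD_FAST i,b → push 0,23. Stack: [0, 23]
BINARY_OP & → 0 & 23 = 0. Stack: [0]
STORE_FAST w → w=0. Stack: []
LOAD_FAST i → push 0. Stack: [0]
LOAD_CONST → push 1. Stack: [0, 1]
BINARY_OP + → 0 + 1 = 1. Stack: [1]
STORE_FAST i → i=1. Stack: []
LOAD_FAST i → push 1. Stack: [1]
LOAD_CONST → push 3. Stack: [1, 3]
COMPARE_OP bool(<) → 1 vs 3 = True. Stack: [True]
POP_JUMP_IF_FALSE → pop True; no jump. Stack: []
LOAD_FAST_LOAD_FAST w,a → push 0,17. Stack: [0, 17]
BINARY_OP ^ → 0 ^ 17 = 17. Stack: [17]
STORE_FAST w → w=17. Stack: []
LOAD_FAST_LOAD_FAST i,b → push 1,23. Stack: [1, 23]
BINARY_OP & → 1 & 23 = 1. Stack: [1]
STORE_FAST w → w=1. Stack: []
LOAD_FAST i → push 1. Stack: [1]
LOAD_CONST → push 1. Stack: [1, 1]
BINARY_OP + → 1 + 1 = 2. Stack: [2]
STORE_FAST i → i=2. Stack: []
LOAD_FAST i → push 2. Stack: [2]
LOAD_CONST → push 3. Stack: [2, 3]
COMPARE_OP bool(<) → 2 vs 3 = True. Stack: [True]
POP_JUMP_IF_FALSE → pop True; no jump. Stack: []
LOAD_FAST_LOAD_FAST w,a → push 1,17. Stack: [1, 17]
BINARY_OP ^ → 1 ^ 17 = 16. Stack: [16]
STORE_FAST w → w=16. Stack: []
LOAD_FAST_LOAD_FAST i,b → push 2,23. Stack: [2, 23]
BINARY_OP & → 2 & 23 = 2. Stack: [2]
STORE_FAST w → w=2. Stack: []
LOAD_FAST i → push 2. Stack: [2]
LOAD_CONST → push 1. Stack: [2, 1]
BINARY_OP + → 2 + 1 = 3. Stack: [3]
STORE_FAST i → i=3. Stack: []
LOAD_FAST i → push 3. Stack: [3]
LOAD_CONST → push 3. Stack: [3, 3]
COMPARE_OP bool(<) → 3 vs 3 = False. Stack: [False]
POP_JUMP_IF_FALSE → pop False; jump. Stack: []
LOAD_FAST w → push 2. Stack: [2]
RETURN_VALUE → return 2.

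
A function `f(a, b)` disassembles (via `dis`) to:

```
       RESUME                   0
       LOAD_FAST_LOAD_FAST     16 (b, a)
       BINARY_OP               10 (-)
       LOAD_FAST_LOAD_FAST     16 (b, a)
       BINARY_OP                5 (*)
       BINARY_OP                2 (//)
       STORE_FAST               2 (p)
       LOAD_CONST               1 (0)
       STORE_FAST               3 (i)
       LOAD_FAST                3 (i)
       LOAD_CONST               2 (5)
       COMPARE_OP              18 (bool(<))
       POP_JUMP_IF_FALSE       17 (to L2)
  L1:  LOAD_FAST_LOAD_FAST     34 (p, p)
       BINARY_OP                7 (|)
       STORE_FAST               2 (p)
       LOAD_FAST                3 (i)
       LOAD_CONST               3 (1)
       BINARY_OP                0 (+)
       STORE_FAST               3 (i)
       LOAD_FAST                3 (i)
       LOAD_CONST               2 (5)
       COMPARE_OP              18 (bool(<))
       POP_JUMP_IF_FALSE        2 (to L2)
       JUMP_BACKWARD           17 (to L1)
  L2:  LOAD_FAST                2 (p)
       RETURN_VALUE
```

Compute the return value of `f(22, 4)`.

-1

LOAD_FAST_LOAD_FAST b,a → push 4,22
BINARY_OP - → 4 - 22 = -18
LOAD_FAST_LOAD_FAST b,a → push 4,22
BINARY_OP * → 4 * 22 = 88
BINARY_OP // → -18 // 88 = -1
STORE_FAST p → p=-1
LOAD_CONST → push 0
STORE_FAST i → i=0
LOAD_FAST i → push 0
LOAD_CONST → push 5
COMPARE_OP bool(<) → 0 vs 5 = True
POP_JUMP_IF_FALSE → pop True; no jump
LOAD_FAST_LOAD_FAST p,p → push -1,-1
BINARY_OP | → -1 | -1 = -1
STORE_FAST p → p=-1
LOAD_FAST i → push 0
LOAD_CONST → push 1
BINARY_OP + → 0 + 1 = 1
STORE_FAST i → i=1
LOAD_FAST i → push 1
LOAD_CONST → push 5
COMPARE_OP bool(<) → 1 vs 5 = True
POP_JUMP_IF_FALSE → pop True; no jump
LOAD_FAST_LOAD_FAST p,p → push -1,-1
BINARY_OP | → -1 | -1 = -1
STORE_FAST p → p=-1
LOAD_FAST i → push 1
LOAD_CONST → push 1
BINARY_OP + → 1 + 1 = 2
STORE_FAST i → i=2
LOAD_FAST i → push 2
LOAD_CONST → push 5
COMPARE_OP bool(<) → 2 vs 5 = True
POP_JUMP_IF_FALSE → pop True; no jump
LOAD_FAST_LOAD_FAST p,p → push -1,-1
BINARY_OP | → -1 | -1 = -1
STORE_FAST p → p=-1
LOAD_FAST i → push 2
LOAD_CONST → push 1
BINARY_OP + → 2 + 1 = 3
STORE_FAST i → i=3
LOAD_FAST i → push 3
LOAD_CONST → push 5
COMPARE_OP bool(<) → 3 vs 5 = True
POP_JUMP_IF_FALSE → pop True; no jump
LOAD_FAST_LOAD_FAST p,p → push -1,-1
BINARY_OP | → -1 | -1 = -1
STORE_FAST p → p=-1
LOAD_FAST i → push 3
LOAD_CONST → push 1
BINARY_OP + → 3 + 1 = 4
STORE_FAST i → i=4
LOAD_FAST i → push 4
LOAD_CONST → push 5
COMPARE_OP bool(<) → 4 vs 5 = True
POP_JUMP_IF_FALSE → pop True; no jump
LOAD_FAST_LOAD_FAST p,p → push -1,-1
BINARY_OP | → -1 | -1 = -1
STORE_FAST p → p=-1
LOAD_FAST i → push 4
LOAD_CONST → push 1
BINARY_OP + → 4 + 1 = 5
STORE_FAST i → i=5
LOAD_FAST i → push 5
LOAD_CONST → push 5
COMPARE_OP bool(<) → 5 vs 5 = False
POP_JUMP_IF_FALSE → pop False; jump
LOAD_FAST p → push -1
RETURN_VALUE → return -1.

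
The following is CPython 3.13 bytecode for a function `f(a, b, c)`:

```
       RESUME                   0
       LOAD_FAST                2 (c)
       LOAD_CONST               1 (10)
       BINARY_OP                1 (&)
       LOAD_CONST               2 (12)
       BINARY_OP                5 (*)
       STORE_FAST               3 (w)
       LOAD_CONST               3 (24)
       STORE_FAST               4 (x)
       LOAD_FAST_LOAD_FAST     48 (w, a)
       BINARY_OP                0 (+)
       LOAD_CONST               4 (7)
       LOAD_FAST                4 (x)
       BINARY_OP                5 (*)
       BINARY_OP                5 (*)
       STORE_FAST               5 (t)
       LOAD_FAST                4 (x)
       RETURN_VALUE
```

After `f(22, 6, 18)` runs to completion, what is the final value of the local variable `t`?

7728

LOAD_FAST c → push 18. Stack: [18]
LOAD_CONST → push 10. Stack: [18, 10]
BINARY_OP & → 18 & 10 = 2. Stack: [2]
LOAD_CONST → push 12. Stack: [2, 12]
BINARY_OP * → 2 * 12 = 24. Stack: [24]
STORE_FAST w → w=24. Stack: []
LOAD_CONST → push 24. Stack: [24]
STORE_FAST x → x=24. Stack: []
LOAD_FAST_LOAD_FAST w,a → push 24,22. Stack: [24, 22]
BINARY_OP + → 24 + 22 = 46. Stack: [46]
LOAD_CONST → push 7. Stack: [46, 7]
LOAD_FAST x → push 24. Stack: [46, 7, 24]
BINARY_OP * → 7 * 24 = 168. Stack: [46, 168]
BINARY_OP * → 46 * 168 = 7728. Stack: [7728]
STORE_FAST t → t=7728. Stack: []
LOAD_FAST x → push 24. Stack: [24]
RETURN_VALUE → return 24.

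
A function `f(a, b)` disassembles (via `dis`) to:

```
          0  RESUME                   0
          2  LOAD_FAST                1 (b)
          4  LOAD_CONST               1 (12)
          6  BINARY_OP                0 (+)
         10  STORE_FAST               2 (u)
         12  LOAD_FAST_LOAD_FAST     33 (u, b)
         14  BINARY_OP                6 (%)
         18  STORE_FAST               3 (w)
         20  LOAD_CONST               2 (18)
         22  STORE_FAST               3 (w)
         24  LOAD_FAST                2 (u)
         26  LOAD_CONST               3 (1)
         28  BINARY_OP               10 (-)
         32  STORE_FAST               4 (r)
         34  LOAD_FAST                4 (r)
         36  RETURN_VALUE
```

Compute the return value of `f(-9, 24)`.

LOAD_FAST b → push 24. Stack: [24]
LOAD_CONST → push 12. Stack: [24, 12]
BINARY_OP + → 24 + 12 = 36. Stack: [36]
STORE_FAST u → u=36. Stack: []
LOAD_FAST_LOAD_FAST u,b → push 36,24. Stack: [36, 24]
BINARY_OP % → 36 % 24 = 12. Stack: [12]
STORE_FAST w → w=12. Stack: []
LOAD_CONST → push 18. Stack: [18]
STORE_FAST w → w=18. Stack: []
LOAD_FAST u → push 36. Stack: [36]
LOAD_CONST → push 1. Stack: [36, 1]
BINARY_OP - → 36 - 1 = 35. Stack: [35]
STORE_FAST r → r=35. Stack: []
LOAD_FAST r → push 35. Stack: [35]
RETURN_VALUE → return 35.

35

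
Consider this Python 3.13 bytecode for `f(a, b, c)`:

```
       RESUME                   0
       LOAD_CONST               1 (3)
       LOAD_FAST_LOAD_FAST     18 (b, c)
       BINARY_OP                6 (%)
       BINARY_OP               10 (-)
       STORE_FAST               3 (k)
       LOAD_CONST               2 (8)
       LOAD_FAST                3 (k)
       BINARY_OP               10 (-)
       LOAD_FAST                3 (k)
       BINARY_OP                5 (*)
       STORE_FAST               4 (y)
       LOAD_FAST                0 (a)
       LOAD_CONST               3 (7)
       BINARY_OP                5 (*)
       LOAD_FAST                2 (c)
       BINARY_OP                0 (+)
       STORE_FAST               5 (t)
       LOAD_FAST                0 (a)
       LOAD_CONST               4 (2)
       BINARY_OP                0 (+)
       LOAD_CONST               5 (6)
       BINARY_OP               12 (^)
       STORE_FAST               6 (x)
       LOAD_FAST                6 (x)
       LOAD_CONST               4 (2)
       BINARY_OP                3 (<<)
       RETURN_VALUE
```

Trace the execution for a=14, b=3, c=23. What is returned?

88

LOAD_CONST → push 3. Stack: [3]
LOAD_FAST_LOAD_FAST b,c → push 3,23. Stack: [3, 3, 23]
BINARY_OP % → 3 % 23 = 3. Stack: [3, 3]
BINARY_OP - → 3 - 3 = 0. Stack: [0]
STORE_FAST k → k=0. Stack: []
LOAD_CONST → push 8. Stack: [8]
LOAD_FAST k → push 0. Stack: [8, 0]
BINARY_OP - → 8 - 0 = 8. Stack: [8]
LOAD_FAST k → push 0. Stack: [8, 0]
BINARY_OP * → 8 * 0 = 0. Stack: [0]
STORE_FAST y → y=0. Stack: []
LOAD_FAST a → push 14. Stack: [14]
LOAD_CONST → push 7. Stack: [14, 7]
BINARY_OP * → 14 * 7 = 98. Stack: [98]
LOAD_FAST c → push 23. Stack: [98, 23]
BINARY_OP + → 98 + 23 = 121. Stack: [121]
STORE_FAST t → t=121. Stack: []
LOAD_FAST a → push 14. Stack: [14]
LOAD_CONST → push 2. Stack: [14, 2]
BINARY_OP + → 14 + 2 = 16. Stack: [16]
LOAD_CONST → push 6. Stack: [16, 6]
BINARY_OP ^ → 16 ^ 6 = 22. Stack: [22]
STORE_FAST x → x=22. Stack: []
LOAD_FAST x → push 22. Stack: [22]
LOAD_CONST → push 2. Stack: [22, 2]
BINARY_OP << → 22 << 2 = 88. Stack: [88]
RETURN_VALUE → return 88.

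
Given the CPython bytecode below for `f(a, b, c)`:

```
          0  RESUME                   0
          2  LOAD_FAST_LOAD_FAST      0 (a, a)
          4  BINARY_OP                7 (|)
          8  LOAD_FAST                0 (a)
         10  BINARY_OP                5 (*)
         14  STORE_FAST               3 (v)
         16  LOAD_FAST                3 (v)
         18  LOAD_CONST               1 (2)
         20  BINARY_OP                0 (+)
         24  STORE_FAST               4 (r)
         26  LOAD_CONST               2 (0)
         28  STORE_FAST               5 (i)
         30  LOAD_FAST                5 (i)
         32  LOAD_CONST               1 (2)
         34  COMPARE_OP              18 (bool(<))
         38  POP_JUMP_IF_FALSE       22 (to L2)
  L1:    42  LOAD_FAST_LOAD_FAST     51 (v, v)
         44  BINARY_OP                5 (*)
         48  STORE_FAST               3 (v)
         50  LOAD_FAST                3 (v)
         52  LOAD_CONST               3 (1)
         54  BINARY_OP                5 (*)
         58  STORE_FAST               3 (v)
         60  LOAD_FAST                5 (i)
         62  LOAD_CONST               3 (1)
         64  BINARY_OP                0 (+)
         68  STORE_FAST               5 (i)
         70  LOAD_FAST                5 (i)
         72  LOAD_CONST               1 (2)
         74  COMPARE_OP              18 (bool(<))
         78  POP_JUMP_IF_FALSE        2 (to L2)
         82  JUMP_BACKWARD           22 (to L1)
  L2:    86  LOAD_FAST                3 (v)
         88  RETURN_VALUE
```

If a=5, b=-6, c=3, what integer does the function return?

LOAD_FAST_LOAD_FAST a,a → push 5,5. Stack: [5, 5]
BINARY_OP | → 5 | 5 = 5. Stack: [5]
LOAD_FAST a → push 5. Stack: [5, 5]
BINARY_OP * → 5 * 5 = 25. Stack: [25]
STORE_FAST v → v=25. Stack: []
LOAD_FAST v → push 25. Stack: [25]
LOAD_CONST → push 2. Stack: [25, 2]
BINARY_OP + → 25 + 2 = 27. Stack: [27]
STORE_FAST r → r=27. Stack: []
LOAD_CONST → push 0. Stack: [0]
STORE_FAST i → i=0. Stack: []
LOAD_FAST i → push 0. Stack: [0]
LOAD_CONST → push 2. Stack: [0, 2]
COMPARE_OP bool(<) → 0 vs 2 = True. Stack: [True]
POP_JUMP_IF_FALSE → pop True; no jump. Stack: []
LOAD_FAST_LOAD_FAST v,v → push 25,25. Stack: [25, 25]
BINARY_OP * → 25 * 25 = 625. Stack: [625]
STORE_FAST v → v=625. Stack: []
LOAD_FAST v → push 625. Stack: [625]
LOAD_CONST → push 1. Stack: [625, 1]
BINARY_OP * → 625 * 1 = 625. Stack: [625]
STORE_FAST v → v=625. Stack: []
LOAD_FAST i → push 0. Stack: [0]
LOAD_CONST → push 1. Stack: [0, 1]
BINARY_OP + → 0 + 1 = 1. Stack: [1]
STORE_FAST i → i=1. Stack: []
LOAD_FAST i → push 1. Stack: [1]
LOAD_CONST → push 2. Stack: [1, 2]
COMPARE_OP bool(<) → 1 vs 2 = True. Stack: [True]
POP_JUMP_IF_FALSE → pop True; no jump. Stack: []
LOAD_FAST_LOAD_FAST v,v → push 625,625. Stack: [625, 625]
BINARY_OP * → 625 * 625 = 390625. Stack: [390625]
STORE_FAST v → v=390625. Stack: []
LOAD_FAST v → push 390625. Stack: [390625]
LOAD_CONST → push 1. Stack: [390625, 1]
BINARY_OP * → 390625 * 1 = 390625. Stack: [390625]
STORE_FAST v → v=390625. Stack: []
LOAD_FAST i → push 1. Stack: [1]
LOAD_CONST → push 1. Stack: [1, 1]
BINARY_OP + → 1 + 1 = 2. Stack: [2]
STORE_FAST i → i=2. Stack: []
LOAD_FAST i → push 2. Stack: [2]
LOAD_CONST → push 2. Stack: [2, 2]
COMPARE_OP bool(<) → 2 vs 2 = False. Stack: [False]
POP_JUMP_IF_FALSE → pop False; jump. Stack: []
LOAD_FAST v → push 390625. Stack: [390625]
RETURN_VALUE → return 390625.

390625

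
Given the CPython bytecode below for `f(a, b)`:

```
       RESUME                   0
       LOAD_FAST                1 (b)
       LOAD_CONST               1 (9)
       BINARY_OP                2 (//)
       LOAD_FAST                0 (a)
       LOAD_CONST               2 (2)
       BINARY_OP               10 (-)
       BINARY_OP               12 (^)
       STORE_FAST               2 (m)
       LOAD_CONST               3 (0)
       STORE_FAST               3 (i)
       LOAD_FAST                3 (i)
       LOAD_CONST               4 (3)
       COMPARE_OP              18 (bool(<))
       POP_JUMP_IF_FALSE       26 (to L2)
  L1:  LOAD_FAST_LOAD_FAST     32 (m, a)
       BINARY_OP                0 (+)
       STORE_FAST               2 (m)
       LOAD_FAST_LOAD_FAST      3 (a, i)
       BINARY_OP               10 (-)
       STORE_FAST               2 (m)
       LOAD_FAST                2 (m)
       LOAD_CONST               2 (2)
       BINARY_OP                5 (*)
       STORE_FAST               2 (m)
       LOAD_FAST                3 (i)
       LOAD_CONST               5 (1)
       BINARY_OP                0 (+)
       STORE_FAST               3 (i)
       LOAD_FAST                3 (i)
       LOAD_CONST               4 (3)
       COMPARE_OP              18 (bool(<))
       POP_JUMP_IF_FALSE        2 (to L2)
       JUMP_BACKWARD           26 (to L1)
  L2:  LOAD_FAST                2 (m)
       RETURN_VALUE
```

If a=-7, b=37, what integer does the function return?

-18

LOAD_FAST b → push 37
LOAD_CONST → push 9
BINARY_OP // → 37 // 9 = 4
LOAD_FAST a → push -7
LOAD_CONST → push 2
BINARY_OP - → -7 - 2 = -9
BINARY_OP ^ → 4 ^ -9 = -13
STORE_FAST m → m=-13
LOAD_CONST → push 0
STORE_FAST i → i=0
LOAD_FAST i → push 0
LOAD_CONST → push 3
COMPARE_OP bool(<) → 0 vs 3 = True
POP_JUMP_IF_FALSE → pop True; no jump
LOAD_FAST_LOAD_FAST m,a → push -13,-7
BINARY_OP + → -13 + -7 = -20
STORE_FAST m → m=-20
LOAD_FAST_LOAD_FAST a,i → push -7,0
BINARY_OP - → -7 - 0 = -7
STORE_FAST m → m=-7
LOAD_FAST m → push -7
LOAD_CONST → push 2
BINARY_OP * → -7 * 2 = -14
STORE_FAST m → m=-14
LOAD_FAST i → push 0
LOAD_CONST → push 1
BINARY_OP + → 0 + 1 = 1
STORE_FAST i → i=1
LOAD_FAST i → push 1
LOAD_CONST → push 3
COMPARE_OP bool(<) → 1 vs 3 = True
POP_JUMP_IF_FALSE → pop True; no jump
LOAD_FAST_LOAD_FAST m,a → push -14,-7
BINARY_OP + → -14 + -7 = -21
STORE_FAST m → m=-21
LOAD_FAST_LOAD_FAST a,i → push -7,1
BINARY_OP - → -7 - 1 = -8
STORE_FAST m → m=-8
LOAD_FAST m → push -8
LOAD_CONST → push 2
BINARY_OP * → -8 * 2 = -16
STORE_FAST m → m=-16
LOAD_FAST i → push 1
LOAD_CONST → push 1
BINARY_OP + → 1 + 1 = 2
STORE_FAST i → i=2
LOAD_FAST i → push 2
LOAD_CONST → push 3
COMPARE_OP bool(<) → 2 vs 3 = True
POP_JUMP_IF_FALSE → pop True; no jump
LOAD_FAST_LOAD_FAST m,a → push -16,-7
BINARY_OP + → -16 + -7 = -23
STORE_FAST m → m=-23
LOAD_FAST_LOAD_FAST a,i → push -7,2
BINARY_OP - → -7 - 2 = -9
STORE_FAST m → m=-9
LOAD_FAST m → push -9
LOAD_CONST → push 2
BINARY_OP * → -9 * 2 = -18
STORE_FAST m → m=-18
LOAD_FAST i → push 2
LOAD_CONST → push 1
BINARY_OP + → 2 + 1 = 3
STORE_FAST i → i=3
LOAD_FAST i → push 3
LOAD_CONST → push 3
COMPARE_OP bool(<) → 3 vs 3 = False
POP_JUMP_IF_FALSE → pop False; jump
LOAD_FAST m → push -18
RETURN_VALUE → return -18.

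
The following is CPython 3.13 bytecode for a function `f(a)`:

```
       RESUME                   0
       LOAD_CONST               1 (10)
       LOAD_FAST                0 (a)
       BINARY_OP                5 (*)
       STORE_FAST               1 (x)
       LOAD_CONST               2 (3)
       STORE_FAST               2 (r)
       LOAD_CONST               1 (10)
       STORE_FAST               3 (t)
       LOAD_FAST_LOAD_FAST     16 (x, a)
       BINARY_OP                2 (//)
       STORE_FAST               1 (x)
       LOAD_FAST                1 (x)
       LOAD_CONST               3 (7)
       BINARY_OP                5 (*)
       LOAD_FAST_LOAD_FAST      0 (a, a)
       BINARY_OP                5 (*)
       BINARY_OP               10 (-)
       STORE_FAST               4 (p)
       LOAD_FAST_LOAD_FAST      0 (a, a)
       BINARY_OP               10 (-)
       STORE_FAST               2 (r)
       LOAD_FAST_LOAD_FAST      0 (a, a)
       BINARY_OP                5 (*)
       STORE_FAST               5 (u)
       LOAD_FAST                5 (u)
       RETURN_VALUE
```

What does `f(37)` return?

LOAD_CONST → push 10. Stack: [10]
LOAD_FAST a → push 37. Stack: [10, 37]
BINARY_OP * → 10 * 37 = 370. Stack: [370]
STORE_FAST x → x=370. Stack: []
LOAD_CONST → push 3. Stack: [3]
STORE_FAST r → r=3. Stack: []
LOAD_CONST → push 10. Stack: [10]
STORE_FAST t → t=10. Stack: []
LOAD_FAST_LOAD_FAST x,a → push 370,37. Stack: [370, 37]
BINARY_OP // → 370 // 37 = 10. Stack: [10]
STORE_FAST x → x=10. Stack: []
LOAD_FAST x → push 10. Stack: [10]
LOAD_CONST → push 7. Stack: [10, 7]
BINARY_OP * → 10 * 7 = 70. Stack: [70]
LOAD_FAST_LOAD_FAST a,a → push 37,37. Stack: [70, 37, 37]
BINARY_OP * → 37 * 37 = 1369. Stack: [70, 1369]
BINARY_OP - → 70 - 1369 = -1299. Stack: [-1299]
STORE_FAST p → p=-1299. Stack: []
LOAD_FAST_LOAD_FAST a,a → push 37,37. Stack: [37, 37]
BINARY_OP - → 37 - 37 = 0. Stack: [0]
STORE_FAST r → r=0. Stack: []
LOAD_FAST_LOAD_FAST a,a → push 37,37. Stack: [37, 37]
BINARY_OP * → 37 * 37 = 1369. Stack: [1369]
STORE_FAST u → u=1369. Stack: []
LOAD_FAST u → push 1369. Stack: [1369]
RETURN_VALUE → return 1369.

1369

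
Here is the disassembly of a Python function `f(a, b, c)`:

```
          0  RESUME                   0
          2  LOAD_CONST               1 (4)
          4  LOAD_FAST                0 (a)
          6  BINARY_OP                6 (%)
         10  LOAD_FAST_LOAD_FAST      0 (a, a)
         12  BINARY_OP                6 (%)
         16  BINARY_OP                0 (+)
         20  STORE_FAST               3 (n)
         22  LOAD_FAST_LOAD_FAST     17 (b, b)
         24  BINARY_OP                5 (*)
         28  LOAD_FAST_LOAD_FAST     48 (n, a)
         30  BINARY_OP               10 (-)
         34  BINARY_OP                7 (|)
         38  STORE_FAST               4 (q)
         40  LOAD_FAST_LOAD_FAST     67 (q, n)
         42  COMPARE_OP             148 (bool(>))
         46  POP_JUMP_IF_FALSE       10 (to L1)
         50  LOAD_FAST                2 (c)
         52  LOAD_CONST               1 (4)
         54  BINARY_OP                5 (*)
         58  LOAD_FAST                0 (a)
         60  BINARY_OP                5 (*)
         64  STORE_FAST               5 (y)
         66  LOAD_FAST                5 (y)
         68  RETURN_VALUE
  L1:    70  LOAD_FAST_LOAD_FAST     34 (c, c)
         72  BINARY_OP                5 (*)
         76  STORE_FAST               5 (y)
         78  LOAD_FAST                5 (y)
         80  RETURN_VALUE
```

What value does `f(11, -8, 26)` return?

LOAD_CONST → push 4. Stack: [4]
LOAD_FAST a → push 11. Stack: [4, 11]
BINARY_OP % → 4 % 11 = 4. Stack: [4]
LOAD_FAST_LOAD_FAST a,a → push 11,11. Stack: [4, 11, 11]
BINARY_OP % → 11 % 11 = 0. Stack: [4, 0]
BINARY_OP + → 4 + 0 = 4. Stack: [4]
STORE_FAST n → n=4. Stack: []
LOAD_FAST_LOAD_FAST b,b → push -8,-8. Stack: [-8, -8]
BINARY_OP * → -8 * -8 = 64. Stack: [64]
LOAD_FAST_LOAD_FAST n,a → push 4,11. Stack: [64, 4, 11]
BINARY_OP - → 4 - 11 = -7. Stack: [64, -7]
BINARY_OP | → 64 | -7 = -7. Stack: [-7]
STORE_FAST q → q=-7. Stack: []
LOAD_FAST_LOAD_FAST q,n → push -7,4. Stack: [-7, 4]
COMPARE_OP bool(>) → -7 vs 4 = False. Stack: [False]
POP_JUMP_IF_FALSE → pop False; jump. Stack: []
LOAD_FAST_LOAD_FAST c,c → push 26,26. Stack: [26, 26]
BINARY_OP * → 26 * 26 = 676. Stack: [676]
STORE_FAST y → y=676. Stack: []
LOAD_FAST y → push 676. Stack: [676]
RETURN_VALUE → return 676.

676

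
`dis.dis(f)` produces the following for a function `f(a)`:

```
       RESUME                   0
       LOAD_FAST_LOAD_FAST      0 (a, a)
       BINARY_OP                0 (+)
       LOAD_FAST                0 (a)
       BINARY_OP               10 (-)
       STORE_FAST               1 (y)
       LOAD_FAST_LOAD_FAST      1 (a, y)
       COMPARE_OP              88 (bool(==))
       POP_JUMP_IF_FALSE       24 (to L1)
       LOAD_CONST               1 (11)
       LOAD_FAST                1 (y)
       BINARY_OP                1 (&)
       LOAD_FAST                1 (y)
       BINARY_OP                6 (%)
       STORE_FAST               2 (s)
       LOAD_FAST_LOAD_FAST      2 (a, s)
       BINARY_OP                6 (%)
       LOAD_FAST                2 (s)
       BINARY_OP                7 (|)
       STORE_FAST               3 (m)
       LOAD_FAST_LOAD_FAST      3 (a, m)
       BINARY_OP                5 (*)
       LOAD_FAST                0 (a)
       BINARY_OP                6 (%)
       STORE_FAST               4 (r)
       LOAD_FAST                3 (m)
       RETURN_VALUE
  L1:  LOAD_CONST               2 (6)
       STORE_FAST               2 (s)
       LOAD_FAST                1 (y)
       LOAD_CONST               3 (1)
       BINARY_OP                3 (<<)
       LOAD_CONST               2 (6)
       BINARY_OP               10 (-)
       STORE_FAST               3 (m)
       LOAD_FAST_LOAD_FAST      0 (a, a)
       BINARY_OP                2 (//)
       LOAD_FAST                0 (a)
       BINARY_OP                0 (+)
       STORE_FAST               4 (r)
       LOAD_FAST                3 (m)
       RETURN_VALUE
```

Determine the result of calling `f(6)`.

2

LOAD_FAST_LOAD_FAST a,a → push 6,6. Stack: [6, 6]
BINARY_OP + → 6 + 6 = 12. Stack: [12]
LOAD_FAST a → push 6. Stack: [12, 6]
BINARY_OP - → 12 - 6 = 6. Stack: [6]
STORE_FAST y → y=6. Stack: []
LOAD_FAST_LOAD_FAST a,y → push 6,6. Stack: [6, 6]
COMPARE_OP bool(==) → 6 vs 6 = True. Stack: [True]
POP_JUMP_IF_FALSE → pop True; no jump. Stack: []
LOAD_CONST → push 11. Stack: [11]
LOAD_FAST y → push 6. Stack: [11, 6]
BINARY_OP & → 11 & 6 = 2. Stack: [2]
LOAD_FAST y → push 6. Stack: [2, 6]
BINARY_OP % → 2 % 6 = 2. Stack: [2]
STORE_FAST s → s=2. Stack: []
LOAD_FAST_LOAD_FAST a,s → push 6,2. Stack: [6, 2]
BINARY_OP % → 6 % 2 = 0. Stack: [0]
LOAD_FAST s → push 2. Stack: [0, 2]
BINARY_OP | → 0 | 2 = 2. Stack: [2]
STORE_FAST m → m=2. Stack: []
LOAD_FAST_LOAD_FAST a,m → push 6,2. Stack: [6, 2]
BINARY_OP * → 6 * 2 = 12. Stack: [12]
LOAD_FAST a → push 6. Stack: [12, 6]
BINARY_OP % → 12 % 6 = 0. Stack: [0]
STORE_FAST r → r=0. Stack: []
LOAD_FAST m → push 2. Stack: [2]
RETURN_VALUE → return 2.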